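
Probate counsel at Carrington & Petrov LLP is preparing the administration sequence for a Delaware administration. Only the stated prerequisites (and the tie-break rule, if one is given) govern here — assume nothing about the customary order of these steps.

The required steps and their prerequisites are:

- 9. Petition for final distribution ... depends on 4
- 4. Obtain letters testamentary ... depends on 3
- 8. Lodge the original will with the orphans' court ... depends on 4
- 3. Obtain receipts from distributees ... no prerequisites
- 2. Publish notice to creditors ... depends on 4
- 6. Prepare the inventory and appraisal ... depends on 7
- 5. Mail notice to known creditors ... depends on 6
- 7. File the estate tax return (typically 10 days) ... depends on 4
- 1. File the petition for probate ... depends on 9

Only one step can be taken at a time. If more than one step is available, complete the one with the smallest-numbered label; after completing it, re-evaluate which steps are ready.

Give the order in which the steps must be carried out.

3, 4, 2, 7, 6, 5, 8, 9, 1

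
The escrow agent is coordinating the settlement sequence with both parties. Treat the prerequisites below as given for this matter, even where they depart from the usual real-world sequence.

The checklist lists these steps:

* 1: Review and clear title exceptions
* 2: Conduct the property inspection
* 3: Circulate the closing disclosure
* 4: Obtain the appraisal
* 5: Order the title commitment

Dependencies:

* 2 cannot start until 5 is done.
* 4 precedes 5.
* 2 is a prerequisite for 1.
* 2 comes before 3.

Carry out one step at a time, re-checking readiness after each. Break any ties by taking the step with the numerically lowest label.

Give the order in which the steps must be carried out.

4 is the only step with nothing outstanding, so it goes first.
That leaves 5 as the only ready step → 5.
2 needed 5, now all done → 2.
Now 1 and 3 have their prerequisites met. 1 has the earlier label, so 1 next.
3 is the only step now ready → 3.

4 5 2 1 3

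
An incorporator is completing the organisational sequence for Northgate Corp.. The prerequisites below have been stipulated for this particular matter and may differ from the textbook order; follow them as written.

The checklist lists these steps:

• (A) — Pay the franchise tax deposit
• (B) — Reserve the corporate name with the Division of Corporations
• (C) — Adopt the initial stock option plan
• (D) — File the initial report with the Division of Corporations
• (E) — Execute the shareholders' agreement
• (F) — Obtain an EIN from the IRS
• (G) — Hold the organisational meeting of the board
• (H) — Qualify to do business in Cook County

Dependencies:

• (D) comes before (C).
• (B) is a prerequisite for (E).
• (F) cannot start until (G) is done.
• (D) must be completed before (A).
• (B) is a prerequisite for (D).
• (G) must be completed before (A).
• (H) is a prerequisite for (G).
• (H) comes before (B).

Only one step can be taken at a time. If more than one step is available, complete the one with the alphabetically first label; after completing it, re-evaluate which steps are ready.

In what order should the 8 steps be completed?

(H) (B) (D) (C) (E) (G) (A) (F)

Only (H) has no prerequisites, so it is first.
Ready: (B) and (G). (B) has the earlier label → (B).
(D) and (E) now also ready, so the ready set is {(D), (E), (G)}; (D) has the earlier label → (D).
Ready: (C), (E) and (G). (C) has the earlier label → (C).
Ready: (E) and (G). (E) has the earlier label → (E).
(G) needed (H), now all done → (G).
Ready: (A) and (F). (A) has the earlier label → (A).
That leaves (F) as the only ready step → (F).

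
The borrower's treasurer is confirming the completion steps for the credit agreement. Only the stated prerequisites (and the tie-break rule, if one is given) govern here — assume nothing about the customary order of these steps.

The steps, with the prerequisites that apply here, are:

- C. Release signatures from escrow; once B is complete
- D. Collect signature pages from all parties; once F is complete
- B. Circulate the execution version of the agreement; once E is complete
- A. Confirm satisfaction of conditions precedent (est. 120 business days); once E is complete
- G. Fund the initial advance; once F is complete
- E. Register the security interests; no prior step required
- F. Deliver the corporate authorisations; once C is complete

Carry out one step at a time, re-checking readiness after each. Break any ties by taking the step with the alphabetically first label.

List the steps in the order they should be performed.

E → A → B → C → F → D → G

E is the only step with nothing outstanding, so it goes first.
Ready: A and B. A has the earlier label → A.
B is the only step now ready → B.
C needed B, now all done → C.
Next only F has its prerequisites met → F.
D and G are both available; D has the earlier label → D.
G needed F, now all done → G.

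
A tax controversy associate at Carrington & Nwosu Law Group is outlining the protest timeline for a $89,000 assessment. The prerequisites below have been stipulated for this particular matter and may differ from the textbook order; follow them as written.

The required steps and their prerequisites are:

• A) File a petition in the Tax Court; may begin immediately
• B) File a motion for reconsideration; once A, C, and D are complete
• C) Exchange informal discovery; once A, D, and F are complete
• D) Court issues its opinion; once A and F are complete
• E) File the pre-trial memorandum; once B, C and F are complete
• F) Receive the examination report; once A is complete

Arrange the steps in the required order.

A F D C B E

A has no prerequisites → A first.
F needed A, now all done → F.
D needed A and F, now all done → D.
C is the only step now ready → C.
Next only B has its prerequisites met → B.
E needed B, C and F, now all done → E.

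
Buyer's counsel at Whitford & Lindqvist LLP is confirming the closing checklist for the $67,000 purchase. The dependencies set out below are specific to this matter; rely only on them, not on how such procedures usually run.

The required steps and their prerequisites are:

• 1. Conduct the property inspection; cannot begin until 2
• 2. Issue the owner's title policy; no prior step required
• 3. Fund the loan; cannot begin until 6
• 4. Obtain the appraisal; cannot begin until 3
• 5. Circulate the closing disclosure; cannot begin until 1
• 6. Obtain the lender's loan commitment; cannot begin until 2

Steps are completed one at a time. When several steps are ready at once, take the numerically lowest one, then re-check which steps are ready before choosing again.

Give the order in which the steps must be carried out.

2, 1, 5, 6, 3, 4

2 has no prerequisites → 2 first.
Ready: 1 and 6. 1 has the earlier label → 1.
5 and 6 are both available; 5 has the earlier label → 5.
6 needed 2, now all done → 6.
3 needed 6, now all done → 3.
That leaves 4 as the only ready step → 4.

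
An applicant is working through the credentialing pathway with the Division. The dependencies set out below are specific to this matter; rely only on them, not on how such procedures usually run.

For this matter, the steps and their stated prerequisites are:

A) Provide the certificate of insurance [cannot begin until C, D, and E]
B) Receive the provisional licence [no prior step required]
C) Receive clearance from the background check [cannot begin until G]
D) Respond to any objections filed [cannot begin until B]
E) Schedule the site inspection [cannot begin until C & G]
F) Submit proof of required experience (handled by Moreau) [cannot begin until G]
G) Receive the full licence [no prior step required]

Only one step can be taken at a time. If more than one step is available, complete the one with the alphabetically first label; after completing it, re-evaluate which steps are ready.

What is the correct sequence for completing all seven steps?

B, D, G, C, E, A, F

Nothing is required for B and G. B has the earlier label → B first.
D and G are both available; D has the earlier label → D.
G is the only step now ready → G.
Now C and F have their prerequisites met. C has the earlier label, so C next.
E now also ready, so the ready set is {E, F}; E has the earlier label → E.
A now also ready, so the ready set is {A, F}; A has the earlier label → A.
Next only F has its prerequisites met → F.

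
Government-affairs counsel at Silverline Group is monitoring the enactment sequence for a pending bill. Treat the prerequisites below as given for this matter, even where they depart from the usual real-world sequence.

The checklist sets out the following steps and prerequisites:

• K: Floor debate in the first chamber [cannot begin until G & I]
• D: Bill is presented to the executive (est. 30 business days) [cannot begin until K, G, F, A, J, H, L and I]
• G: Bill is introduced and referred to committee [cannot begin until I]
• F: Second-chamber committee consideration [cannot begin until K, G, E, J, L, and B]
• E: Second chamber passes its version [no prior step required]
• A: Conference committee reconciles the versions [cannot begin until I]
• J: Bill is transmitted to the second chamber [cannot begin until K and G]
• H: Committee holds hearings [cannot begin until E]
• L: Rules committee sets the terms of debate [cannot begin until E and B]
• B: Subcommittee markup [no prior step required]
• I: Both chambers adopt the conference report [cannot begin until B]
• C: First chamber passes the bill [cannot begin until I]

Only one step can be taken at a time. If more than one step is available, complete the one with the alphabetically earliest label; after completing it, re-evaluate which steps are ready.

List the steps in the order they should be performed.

B, E, H, I, A, C, G, K, J, L, F, D

Nothing is required for B and E. B has the earlier label → B first.
I now also ready, so the ready set is {E, I}; E has the earlier label → E.
H and L now also ready, so the ready set is {H, I, L}; H has the earlier label → H.
Now I and L have their prerequisites met. I has the earlier label, so I next.
A, C and G now also ready, so the ready set is {A, C, G, L}; A has the earlier label → A.
C, G and L are all available; C has the earlier label → C.
Now G and L have their prerequisites met. G has the earlier label, so G next.
K now also ready, so the ready set is {K, L}; K has the earlier label → K.
Ready: J and L. J has the earlier label → J.
L is the only step now ready → L.
F is the only step now ready → F.
D needed A, F, G, H, I, J, K and L, now all done → D.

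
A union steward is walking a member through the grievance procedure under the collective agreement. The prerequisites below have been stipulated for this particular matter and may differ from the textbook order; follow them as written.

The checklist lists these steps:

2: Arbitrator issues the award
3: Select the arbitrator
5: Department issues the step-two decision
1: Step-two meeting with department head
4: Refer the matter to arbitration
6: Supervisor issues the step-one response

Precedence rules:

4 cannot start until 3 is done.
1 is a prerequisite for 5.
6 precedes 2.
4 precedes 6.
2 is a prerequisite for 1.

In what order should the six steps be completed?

3 4 6 2 1 5

Only 3 has no prerequisites, so it is first.
Next only 4 has its prerequisites met → 4.
6 is the only step now ready → 6.
2 is the only step now ready → 2.
1 needed 2, now all done → 1.
5 needed 1, now all done → 5.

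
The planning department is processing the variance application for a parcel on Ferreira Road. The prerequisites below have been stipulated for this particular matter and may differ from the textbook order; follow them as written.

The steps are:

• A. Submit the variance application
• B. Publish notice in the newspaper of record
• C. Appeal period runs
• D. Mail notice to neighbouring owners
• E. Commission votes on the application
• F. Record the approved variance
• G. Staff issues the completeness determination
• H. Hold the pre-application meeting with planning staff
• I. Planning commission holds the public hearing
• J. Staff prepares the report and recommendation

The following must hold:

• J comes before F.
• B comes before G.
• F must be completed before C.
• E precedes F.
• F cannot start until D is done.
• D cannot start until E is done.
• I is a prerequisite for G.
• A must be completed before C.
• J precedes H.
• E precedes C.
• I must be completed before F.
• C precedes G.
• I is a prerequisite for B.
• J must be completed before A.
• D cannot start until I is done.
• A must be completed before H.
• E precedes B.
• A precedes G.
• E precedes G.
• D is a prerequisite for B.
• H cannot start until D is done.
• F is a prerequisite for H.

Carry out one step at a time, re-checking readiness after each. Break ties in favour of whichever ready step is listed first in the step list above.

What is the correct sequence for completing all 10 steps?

E I D B J A F C G H

Nothing is required for E, I and J. E is listed earlier → E first.
I and J are both available; I is listed earlier → I.
D now also ready, so the ready set is {D, J}; D is listed earlier → D.
B now also ready, so the ready set is {B, J}; B is listed earlier → B.
Next only J has its prerequisites met → J.
A and F are both available; A is listed earlier → A.
Next only F has its prerequisites met → F.
Ready: C and H. C is listed earlier → C.
G now also ready, so the ready set is {G, H}; G is listed earlier → G.
That leaves H as the only ready step → H.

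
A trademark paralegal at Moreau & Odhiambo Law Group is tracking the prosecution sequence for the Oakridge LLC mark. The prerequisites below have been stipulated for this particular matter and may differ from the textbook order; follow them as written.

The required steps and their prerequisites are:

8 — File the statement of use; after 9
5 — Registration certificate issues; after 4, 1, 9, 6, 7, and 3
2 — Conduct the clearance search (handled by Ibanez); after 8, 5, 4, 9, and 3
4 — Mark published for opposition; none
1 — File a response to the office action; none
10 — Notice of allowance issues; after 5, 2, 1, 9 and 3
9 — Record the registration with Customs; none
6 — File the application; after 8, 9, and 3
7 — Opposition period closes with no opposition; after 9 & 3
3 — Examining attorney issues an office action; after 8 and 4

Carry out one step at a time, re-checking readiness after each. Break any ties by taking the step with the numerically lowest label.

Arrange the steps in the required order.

Nothing is required for 1, 4 and 9. 1 has the earlier label → 1 first.
Now 4 and 9 have their prerequisites met. 4 has the earlier label, so 4 next.
That leaves 9 as the only ready step → 9.
8 is the only step now ready → 8.
Next only 3 has its prerequisites met → 3.
Ready: 6 and 7. 6 has the earlier label → 6.
7 is the only step now ready → 7.
That leaves 5 as the only ready step → 5.
2 needed 3, 4, 5, 8 and 9, now all done → 2.
10 is the only step now ready → 10.

1, 4, 9, 8, 3, 6, 7, 5, 2, 10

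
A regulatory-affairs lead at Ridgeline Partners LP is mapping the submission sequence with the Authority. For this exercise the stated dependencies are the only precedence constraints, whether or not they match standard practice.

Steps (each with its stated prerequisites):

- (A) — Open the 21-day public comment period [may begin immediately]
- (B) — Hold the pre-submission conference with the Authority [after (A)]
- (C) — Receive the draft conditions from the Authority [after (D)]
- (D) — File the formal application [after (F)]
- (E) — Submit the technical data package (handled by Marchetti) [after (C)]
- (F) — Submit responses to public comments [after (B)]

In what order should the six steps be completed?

(A) has no prerequisites → (A) first.
(B) needed (A), now all done → (B).
(F) is the only step now ready → (F).
(D) is the only step now ready → (D).
That leaves (C) as the only ready step → (C).
That leaves (E) as the only ready step → (E).

(A) (B) (F) (D) (C) (E)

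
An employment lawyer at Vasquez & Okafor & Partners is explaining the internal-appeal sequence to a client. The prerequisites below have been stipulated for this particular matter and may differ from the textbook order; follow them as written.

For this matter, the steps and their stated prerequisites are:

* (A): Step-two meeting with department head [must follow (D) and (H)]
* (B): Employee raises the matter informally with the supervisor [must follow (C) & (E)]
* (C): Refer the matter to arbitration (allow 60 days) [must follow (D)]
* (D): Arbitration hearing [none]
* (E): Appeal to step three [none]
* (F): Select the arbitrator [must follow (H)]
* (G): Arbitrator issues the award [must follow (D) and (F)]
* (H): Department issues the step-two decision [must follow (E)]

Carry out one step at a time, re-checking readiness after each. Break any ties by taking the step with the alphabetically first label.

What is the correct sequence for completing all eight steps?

(D) and (E) have no prerequisites; (D) has the earlier label, so (D) is first.
Now (C) and (E) have their prerequisites met. (C) has the earlier label, so (C) next.
Next only (E) has its prerequisites met → (E).
(B) and (H) are both available; (B) has the earlier label → (B).
(H) is the only step now ready → (H).
Now (A) and (F) have their prerequisites met. (A) has the earlier label, so (A) next.
(F) needed (H), now all done → (F).
(G) needed (D) and (F), now all done → (G).

(D), (C), (E), (B), (H), (A), (F), (G)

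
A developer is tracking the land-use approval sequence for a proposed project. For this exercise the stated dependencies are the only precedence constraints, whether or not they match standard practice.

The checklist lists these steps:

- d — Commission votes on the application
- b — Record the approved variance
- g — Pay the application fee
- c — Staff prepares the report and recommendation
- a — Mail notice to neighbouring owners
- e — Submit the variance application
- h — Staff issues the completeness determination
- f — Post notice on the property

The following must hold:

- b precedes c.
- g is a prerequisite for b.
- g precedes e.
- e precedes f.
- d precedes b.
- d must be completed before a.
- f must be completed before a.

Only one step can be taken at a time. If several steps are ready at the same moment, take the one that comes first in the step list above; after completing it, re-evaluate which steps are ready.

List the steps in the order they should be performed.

d g b c e h f a

d, g and h have no prerequisites; d is listed earlier, so d is first.
g and h are both available; g is listed earlier → g.
Now b, e and h have their prerequisites met. b is listed earlier, so b next.
c now also ready, so the ready set is {c, e, h}; c is listed earlier → c.
Ready: e and h. e is listed earlier → e.
f now also ready, so the ready set is {h, f}; h is listed earlier → h.
f needed e, now all done → f.
Next only a has its prerequisites met → a.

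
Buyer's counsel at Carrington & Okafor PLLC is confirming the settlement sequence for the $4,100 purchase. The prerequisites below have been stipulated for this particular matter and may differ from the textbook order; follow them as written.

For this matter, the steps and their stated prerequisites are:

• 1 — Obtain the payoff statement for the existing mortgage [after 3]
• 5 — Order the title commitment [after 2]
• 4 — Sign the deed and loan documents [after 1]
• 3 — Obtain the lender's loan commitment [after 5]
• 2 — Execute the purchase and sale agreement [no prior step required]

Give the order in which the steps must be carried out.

2, 5, 3, 1, 4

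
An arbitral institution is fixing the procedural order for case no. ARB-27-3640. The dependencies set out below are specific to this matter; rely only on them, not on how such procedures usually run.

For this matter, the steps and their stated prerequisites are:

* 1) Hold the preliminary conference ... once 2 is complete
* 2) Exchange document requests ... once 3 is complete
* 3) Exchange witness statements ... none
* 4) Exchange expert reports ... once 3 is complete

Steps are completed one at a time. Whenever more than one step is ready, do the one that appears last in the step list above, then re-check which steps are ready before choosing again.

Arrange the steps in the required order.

3 4 2 1

3 has no prerequisites → 3 first.
Now 4 and 2 have their prerequisites met. 4 is listed later, so 4 next.
2 needed 3, now all done → 2.
1 is the only step now ready → 1.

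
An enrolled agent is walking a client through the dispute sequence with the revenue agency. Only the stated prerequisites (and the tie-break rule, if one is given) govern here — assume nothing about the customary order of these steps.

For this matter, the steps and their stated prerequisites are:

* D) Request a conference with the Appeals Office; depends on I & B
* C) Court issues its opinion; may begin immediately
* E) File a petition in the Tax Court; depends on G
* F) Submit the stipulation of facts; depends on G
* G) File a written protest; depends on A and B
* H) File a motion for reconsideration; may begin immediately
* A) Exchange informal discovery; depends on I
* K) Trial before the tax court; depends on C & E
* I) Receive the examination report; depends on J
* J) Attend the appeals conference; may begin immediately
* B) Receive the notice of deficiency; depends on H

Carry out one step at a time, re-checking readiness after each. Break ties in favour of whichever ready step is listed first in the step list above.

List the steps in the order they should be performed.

C → H → J → I → A → B → D → G → E → F → K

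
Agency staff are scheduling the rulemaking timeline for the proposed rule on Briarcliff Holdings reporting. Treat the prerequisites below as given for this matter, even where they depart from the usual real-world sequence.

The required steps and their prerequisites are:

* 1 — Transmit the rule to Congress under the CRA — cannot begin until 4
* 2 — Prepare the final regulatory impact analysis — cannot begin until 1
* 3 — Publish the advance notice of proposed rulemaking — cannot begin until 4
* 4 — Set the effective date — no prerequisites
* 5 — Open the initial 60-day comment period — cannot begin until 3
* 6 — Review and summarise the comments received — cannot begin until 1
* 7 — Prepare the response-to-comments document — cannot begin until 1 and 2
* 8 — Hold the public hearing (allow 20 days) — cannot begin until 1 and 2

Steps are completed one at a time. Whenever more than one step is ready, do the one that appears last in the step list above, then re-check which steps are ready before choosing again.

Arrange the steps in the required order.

4 has no prerequisites → 4 first.
Now 3 and 1 have their prerequisites met. 3 is listed later, so 3 next.
5 now also ready, so the ready set is {5, 1}; 5 is listed later → 5.
1 needed 4, now all done → 1.
Ready: 6 and 2. 6 is listed later → 6.
2 needed 1, now all done → 2.
Ready: 8 and 7. 8 is listed later → 8.
7 needed 2 and 1, now all done → 7.

4, 3, 5, 1, 6, 2, 8, 7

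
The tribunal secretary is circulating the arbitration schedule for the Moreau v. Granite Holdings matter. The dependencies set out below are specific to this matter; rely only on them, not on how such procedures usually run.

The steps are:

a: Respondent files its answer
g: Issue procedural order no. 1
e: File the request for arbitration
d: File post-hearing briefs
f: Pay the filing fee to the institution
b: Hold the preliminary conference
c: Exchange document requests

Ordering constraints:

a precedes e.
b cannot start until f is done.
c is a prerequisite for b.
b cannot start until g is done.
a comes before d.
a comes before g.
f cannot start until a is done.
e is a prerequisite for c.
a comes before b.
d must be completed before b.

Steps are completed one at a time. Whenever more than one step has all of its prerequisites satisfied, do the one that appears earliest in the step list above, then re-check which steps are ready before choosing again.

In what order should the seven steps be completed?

a → g → e → d → f → c → b

a is the only step with nothing outstanding, so it goes first.
Ready: g, e, d and f. g is listed earlier → g.
Ready: e, d and f. e is listed earlier → e.
Now d, f and c have their prerequisites met. d is listed earlier, so d next.
Ready: f and c. f is listed earlier → f.
That leaves c as the only ready step → c.
That leaves b as the only ready step → b.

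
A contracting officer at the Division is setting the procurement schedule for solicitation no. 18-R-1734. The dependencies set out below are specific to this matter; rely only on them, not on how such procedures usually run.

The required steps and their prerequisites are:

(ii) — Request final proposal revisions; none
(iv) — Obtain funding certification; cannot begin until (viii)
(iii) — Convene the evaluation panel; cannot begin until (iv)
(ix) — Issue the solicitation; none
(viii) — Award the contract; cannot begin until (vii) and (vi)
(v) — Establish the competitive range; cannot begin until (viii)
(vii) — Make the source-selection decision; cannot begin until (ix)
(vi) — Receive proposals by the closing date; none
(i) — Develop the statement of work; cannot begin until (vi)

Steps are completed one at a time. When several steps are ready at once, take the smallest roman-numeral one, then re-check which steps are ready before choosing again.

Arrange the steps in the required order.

(ii) → (vi) → (i) → (ix) → (vii) → (viii) → (iv) → (iii) → (v)

Nothing is required for (ii), (vi) and (ix). (ii) has the earlier label → (ii) first.
(vi) and (ix) are both available; (vi) has the earlier label → (vi).
Ready: (i) and (ix). (i) has the earlier label → (i).
That leaves (ix) as the only ready step → (ix).
(vii) is the only step now ready → (vii).
Next only (viii) has its prerequisites met → (viii).
Ready: (iv) and (v). (iv) has the earlier label → (iv).
(iii) now also ready, so the ready set is {(iii), (v)}; (iii) has the earlier label → (iii).
That leaves (v) as the only ready step → (v).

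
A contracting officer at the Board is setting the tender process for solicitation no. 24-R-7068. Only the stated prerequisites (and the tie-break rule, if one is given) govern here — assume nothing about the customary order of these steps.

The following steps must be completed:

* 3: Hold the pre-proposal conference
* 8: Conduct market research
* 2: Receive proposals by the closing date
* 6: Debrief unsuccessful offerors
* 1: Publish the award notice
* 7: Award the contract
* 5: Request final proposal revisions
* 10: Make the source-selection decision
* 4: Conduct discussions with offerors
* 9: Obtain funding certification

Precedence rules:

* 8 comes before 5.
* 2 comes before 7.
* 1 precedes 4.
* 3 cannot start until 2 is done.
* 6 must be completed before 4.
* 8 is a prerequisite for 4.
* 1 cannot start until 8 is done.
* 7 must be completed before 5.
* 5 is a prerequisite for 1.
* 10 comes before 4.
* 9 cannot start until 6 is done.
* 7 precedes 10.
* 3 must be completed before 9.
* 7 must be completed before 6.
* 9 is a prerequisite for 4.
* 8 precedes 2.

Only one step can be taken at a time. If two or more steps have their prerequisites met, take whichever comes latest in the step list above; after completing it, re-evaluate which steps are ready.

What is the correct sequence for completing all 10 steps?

Only 8 has no prerequisites, so it is first.
2 is the only step now ready → 2.
Ready: 7 and 3. 7 is listed later → 7.
10, 5 and 6 now also ready, so the ready set is {10, 5, 6, 3}; 10 is listed later → 10.
Now 5, 6 and 3 have their prerequisites met. 5 is listed later, so 5 next.
1 now also ready, so the ready set is {1, 6, 3}; 1 is listed later → 1.
6 and 3 are both available; 6 is listed later → 6.
3 needed 2, now all done → 3.
That leaves 9 as the only ready step → 9.
4 needed 9, 10, 1, 6 and 8, now all done → 4.

8, 2, 7, 10, 5, 1, 6, 3, 9, 4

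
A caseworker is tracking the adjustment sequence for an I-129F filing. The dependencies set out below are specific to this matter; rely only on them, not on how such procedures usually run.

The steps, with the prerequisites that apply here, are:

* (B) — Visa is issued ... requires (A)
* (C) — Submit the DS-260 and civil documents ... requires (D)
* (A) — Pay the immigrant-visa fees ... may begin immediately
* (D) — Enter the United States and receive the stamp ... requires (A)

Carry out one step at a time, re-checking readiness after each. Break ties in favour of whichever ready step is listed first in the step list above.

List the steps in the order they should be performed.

(A) has no prerequisites → (A) first.
Now (B) and (D) have their prerequisites met. (B) is listed earlier, so (B) next.
(D) needed (A), now all done → (D).
Next only (C) has its prerequisites met → (C).

(A) → (B) → (D) → (C)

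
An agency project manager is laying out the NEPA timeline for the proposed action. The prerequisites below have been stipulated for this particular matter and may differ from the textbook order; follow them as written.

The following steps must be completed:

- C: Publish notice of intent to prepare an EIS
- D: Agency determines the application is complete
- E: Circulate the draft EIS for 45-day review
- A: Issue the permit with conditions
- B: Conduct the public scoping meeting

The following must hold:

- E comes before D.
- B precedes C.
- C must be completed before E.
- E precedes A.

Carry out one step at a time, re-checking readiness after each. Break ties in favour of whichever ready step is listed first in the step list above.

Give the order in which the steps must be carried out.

B C E D A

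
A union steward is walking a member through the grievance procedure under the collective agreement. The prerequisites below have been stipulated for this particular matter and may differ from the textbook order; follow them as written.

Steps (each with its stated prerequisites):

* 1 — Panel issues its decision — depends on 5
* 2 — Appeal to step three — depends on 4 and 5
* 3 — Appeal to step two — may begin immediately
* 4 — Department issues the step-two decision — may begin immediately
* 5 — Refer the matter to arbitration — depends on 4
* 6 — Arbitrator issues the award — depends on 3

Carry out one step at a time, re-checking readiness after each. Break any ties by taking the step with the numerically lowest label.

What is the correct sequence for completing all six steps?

Nothing is required for 3 and 4. 3 has the earlier label → 3 first.
6 now also ready, so the ready set is {4, 6}; 4 has the earlier label → 4.
5 now also ready, so the ready set is {5, 6}; 5 has the earlier label → 5.
1, 2 and 6 are all available; 1 has the earlier label → 1.
2 and 6 are both available; 2 has the earlier label → 2.
6 needed 3, now all done → 6.

3 → 4 → 5 → 1 → 2 → 6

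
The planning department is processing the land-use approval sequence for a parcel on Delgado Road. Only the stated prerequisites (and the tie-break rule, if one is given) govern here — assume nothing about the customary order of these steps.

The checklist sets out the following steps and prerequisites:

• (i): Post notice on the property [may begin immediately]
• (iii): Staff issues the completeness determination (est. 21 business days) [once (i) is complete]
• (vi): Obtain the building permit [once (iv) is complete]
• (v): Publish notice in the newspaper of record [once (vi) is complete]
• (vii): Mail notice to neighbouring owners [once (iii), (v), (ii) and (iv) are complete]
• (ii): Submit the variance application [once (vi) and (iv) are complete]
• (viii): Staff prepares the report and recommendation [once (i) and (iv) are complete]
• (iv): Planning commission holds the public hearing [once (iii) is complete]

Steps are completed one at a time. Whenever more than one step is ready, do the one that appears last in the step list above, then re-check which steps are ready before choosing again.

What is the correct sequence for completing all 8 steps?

(i) is the only step with nothing outstanding, so it goes first.
(iii) needed (i), now all done → (iii).
Next only (iv) has its prerequisites met → (iv).
Ready: (viii) and (vi). (viii) is listed later → (viii).
(vi) needed (iv), now all done → (vi).
Ready: (ii) and (v). (ii) is listed later → (ii).
(v) needed (vi), now all done → (v).
(vii) needed (iv), (ii), (v) and (iii), now all done → (vii).

(i) → (iii) → (iv) → (viii) → (vi) → (ii) → (v) → (vii)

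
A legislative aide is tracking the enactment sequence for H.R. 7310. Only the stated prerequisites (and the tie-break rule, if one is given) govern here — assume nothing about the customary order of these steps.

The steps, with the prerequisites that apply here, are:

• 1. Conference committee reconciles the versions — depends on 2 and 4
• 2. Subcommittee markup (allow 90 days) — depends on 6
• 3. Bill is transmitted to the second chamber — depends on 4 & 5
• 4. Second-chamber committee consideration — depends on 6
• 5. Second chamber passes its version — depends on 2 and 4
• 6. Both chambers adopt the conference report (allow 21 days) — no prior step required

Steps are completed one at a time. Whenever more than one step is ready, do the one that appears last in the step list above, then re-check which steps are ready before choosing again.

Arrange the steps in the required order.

6, 4, 2, 5, 3, 1

6 is the only step with nothing outstanding, so it goes first.
4 and 2 are both available; 4 is listed later → 4.
2 is the only step now ready → 2.
Ready: 5 and 1. 5 is listed later → 5.
Now 3 and 1 have their prerequisites met. 3 is listed later, so 3 next.
1 is the only step now ready → 1.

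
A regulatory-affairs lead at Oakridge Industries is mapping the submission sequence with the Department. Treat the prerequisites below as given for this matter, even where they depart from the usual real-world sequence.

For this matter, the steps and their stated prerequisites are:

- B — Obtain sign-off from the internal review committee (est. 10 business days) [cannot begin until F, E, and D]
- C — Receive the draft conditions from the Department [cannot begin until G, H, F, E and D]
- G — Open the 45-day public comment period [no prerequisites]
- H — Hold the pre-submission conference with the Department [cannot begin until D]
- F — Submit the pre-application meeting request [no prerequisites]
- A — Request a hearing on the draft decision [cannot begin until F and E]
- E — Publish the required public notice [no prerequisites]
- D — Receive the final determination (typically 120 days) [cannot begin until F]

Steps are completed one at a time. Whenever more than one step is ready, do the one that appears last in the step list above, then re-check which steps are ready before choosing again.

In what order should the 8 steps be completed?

Nothing is required for E, F and G. E is listed later → E first.
Now F and G have their prerequisites met. F is listed later, so F next.
D and A now also ready, so the ready set is {D, A, G}; D is listed later → D.
H and B now also ready, so the ready set is {A, H, G, B}; A is listed later → A.
Now H, G and B have their prerequisites met. H is listed later, so H next.
Now G and B have their prerequisites met. G is listed later, so G next.
C now also ready, so the ready set is {C, B}; C is listed later → C.
That leaves B as the only ready step → B.

E, F, D, A, H, G, C, B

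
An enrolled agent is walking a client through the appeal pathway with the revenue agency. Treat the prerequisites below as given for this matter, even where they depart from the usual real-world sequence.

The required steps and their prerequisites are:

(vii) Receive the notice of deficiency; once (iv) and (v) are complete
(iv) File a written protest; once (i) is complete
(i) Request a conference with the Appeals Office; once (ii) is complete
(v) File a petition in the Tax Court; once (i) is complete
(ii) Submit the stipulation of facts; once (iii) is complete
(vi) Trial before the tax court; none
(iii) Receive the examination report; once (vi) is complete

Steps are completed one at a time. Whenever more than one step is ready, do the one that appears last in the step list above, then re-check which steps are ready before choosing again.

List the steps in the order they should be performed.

(vi) → (iii) → (ii) → (i) → (v) → (iv) → (vii)

(vi) has no prerequisites → (vi) first.
Next only (iii) has its prerequisites met → (iii).
Next only (ii) has its prerequisites met → (ii).
That leaves (i) as the only ready step → (i).
(v) and (iv) are both available; (v) is listed later → (v).
(iv) needed (i), now all done → (iv).
(vii) needed (v) and (iv), now all done → (vii).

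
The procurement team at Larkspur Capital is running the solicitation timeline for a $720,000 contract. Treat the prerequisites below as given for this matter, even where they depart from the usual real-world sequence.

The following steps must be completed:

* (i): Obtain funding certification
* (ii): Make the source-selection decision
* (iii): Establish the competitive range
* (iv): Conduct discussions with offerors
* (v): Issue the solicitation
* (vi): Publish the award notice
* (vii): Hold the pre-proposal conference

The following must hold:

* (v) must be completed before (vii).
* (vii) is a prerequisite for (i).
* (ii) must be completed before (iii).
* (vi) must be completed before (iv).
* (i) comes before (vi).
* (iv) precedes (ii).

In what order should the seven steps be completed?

Only (v) has no prerequisites, so it is first.
Next only (vii) has its prerequisites met → (vii).
(i) needed (vii), now all done → (i).
(vi) needed (i), now all done → (vi).
Next only (iv) has its prerequisites met → (iv).
(ii) is the only step now ready → (ii).
(iii) needed (ii), now all done → (iii).

(v) → (vii) → (i) → (vi) → (iv) → (ii) → (iii)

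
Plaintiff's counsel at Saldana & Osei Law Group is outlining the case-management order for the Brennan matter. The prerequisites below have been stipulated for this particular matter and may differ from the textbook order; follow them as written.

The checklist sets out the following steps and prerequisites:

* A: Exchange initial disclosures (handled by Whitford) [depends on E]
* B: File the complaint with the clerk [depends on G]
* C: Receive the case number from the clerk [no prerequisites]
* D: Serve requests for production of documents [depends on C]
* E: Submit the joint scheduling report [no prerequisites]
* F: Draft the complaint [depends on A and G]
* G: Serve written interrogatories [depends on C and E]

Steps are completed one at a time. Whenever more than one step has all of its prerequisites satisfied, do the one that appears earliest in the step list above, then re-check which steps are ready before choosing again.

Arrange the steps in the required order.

C, D, E, A, G, B, F

C and E have no prerequisites; C is listed earlier, so C is first.
D now also ready, so the ready set is {D, E}; D is listed earlier → D.
That leaves E as the only ready step → E.
A and G are both available; A is listed earlier → A.
Next only G has its prerequisites met → G.
Ready: B and F. B is listed earlier → B.
F is the only step now ready → F.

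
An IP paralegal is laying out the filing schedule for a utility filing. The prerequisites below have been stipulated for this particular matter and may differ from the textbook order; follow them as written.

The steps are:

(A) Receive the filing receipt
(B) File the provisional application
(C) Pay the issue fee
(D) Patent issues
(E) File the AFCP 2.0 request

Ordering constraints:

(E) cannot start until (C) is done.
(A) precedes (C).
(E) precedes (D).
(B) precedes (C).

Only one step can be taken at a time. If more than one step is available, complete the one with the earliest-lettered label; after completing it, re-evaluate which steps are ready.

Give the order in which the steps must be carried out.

Nothing is required for (A) and (B). (A) has the earlier label → (A) first.
Next only (B) has its prerequisites met → (B).
(C) needed (A) and (B), now all done → (C).
(E) needed (C), now all done → (E).
(D) needed (E), now all done → (D).

(A) → (B) → (C) → (E) → (D)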